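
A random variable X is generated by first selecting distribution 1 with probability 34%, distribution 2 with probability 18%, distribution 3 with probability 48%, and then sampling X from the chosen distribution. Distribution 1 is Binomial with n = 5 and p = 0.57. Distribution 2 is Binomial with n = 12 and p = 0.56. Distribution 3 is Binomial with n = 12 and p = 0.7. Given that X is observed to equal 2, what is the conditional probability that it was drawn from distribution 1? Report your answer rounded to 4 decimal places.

Likelihoods P(X=2 | ·): 1: 0.258318; 2: 0.0056292; 3: 0.000190964.
Posterior ∝ prior × likelihood. Numerator for 1: 0.34·0.258318 = 0.0878282.
Normalizing constant: 0.34·0.258318 + 0.18·0.0056292 + 0.48·0.000190964 = 0.0889331.
P(1 | observation) = 0.0878282 / 0.0889331 = 0.987576.

0.9876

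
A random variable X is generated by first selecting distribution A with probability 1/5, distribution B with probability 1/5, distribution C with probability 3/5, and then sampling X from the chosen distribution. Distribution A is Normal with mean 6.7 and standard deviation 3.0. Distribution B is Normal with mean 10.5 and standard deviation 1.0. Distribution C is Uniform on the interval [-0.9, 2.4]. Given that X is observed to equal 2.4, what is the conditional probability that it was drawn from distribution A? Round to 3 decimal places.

0.050

Likelihoods f(2.4 | ·): A: 0.0476071; B: 2.25881e-15; C: 0.30303.
Posterior ∝ prior × likelihood. Numerator for A: 0.2·0.0476071 = 0.00952142.
Normalizing constant: 0.2·0.0476071 + 0.2·2.25881e-15 + 0.6·0.30303 = 0.19134.
P(A | observation) = 0.00952142 / 0.19134 = 0.0497619.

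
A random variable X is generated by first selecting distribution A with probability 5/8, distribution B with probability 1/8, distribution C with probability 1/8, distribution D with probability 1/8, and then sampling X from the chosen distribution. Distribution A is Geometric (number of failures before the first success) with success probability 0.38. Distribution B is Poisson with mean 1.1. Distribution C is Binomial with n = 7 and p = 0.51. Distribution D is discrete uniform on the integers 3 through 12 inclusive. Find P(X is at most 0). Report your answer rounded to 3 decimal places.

0.280

Conditional on each component, P(X ≤ 0): A: 0.38; B: 0.332871; C: 0.00678223; D: 0.
By total probability, P(X ≤ 0) = 0.625·0.38 + 0.125·0.332871 + 0.125·0.00678223 + 0.125·0 = 0.279957.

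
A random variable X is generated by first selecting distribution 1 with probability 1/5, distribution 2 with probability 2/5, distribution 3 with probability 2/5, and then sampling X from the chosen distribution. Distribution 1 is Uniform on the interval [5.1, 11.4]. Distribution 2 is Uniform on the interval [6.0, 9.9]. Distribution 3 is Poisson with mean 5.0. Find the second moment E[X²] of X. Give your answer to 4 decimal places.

52.0620

For each component E[X²] = Var + (mean)², giving 1: 71.37; 2: 64.47; 3: 30.
Overall E[X²] = 0.2·71.37 + 0.4·64.47 + 0.4·30 = 52.062.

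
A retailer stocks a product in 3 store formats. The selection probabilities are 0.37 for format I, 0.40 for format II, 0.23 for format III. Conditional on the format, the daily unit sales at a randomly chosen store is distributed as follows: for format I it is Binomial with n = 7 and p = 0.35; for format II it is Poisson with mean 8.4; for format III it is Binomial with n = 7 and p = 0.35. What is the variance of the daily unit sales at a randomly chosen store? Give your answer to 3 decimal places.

12.812

Per component, I: μ=2.45, E[X²]=7.595; II: μ=8.4, E[X²]=78.96; III: μ=2.45, E[X²]=7.595.
E[X] = 0.37·2.45 + 0.4·8.4 + 0.23·2.45 = 4.83.
E[X²] = 0.37·7.595 + 0.4·78.96 + 0.23·7.595 = 36.141.
Var(X) = E[X²] − (E[X])² = 36.141 − 23.3289 = 12.8121.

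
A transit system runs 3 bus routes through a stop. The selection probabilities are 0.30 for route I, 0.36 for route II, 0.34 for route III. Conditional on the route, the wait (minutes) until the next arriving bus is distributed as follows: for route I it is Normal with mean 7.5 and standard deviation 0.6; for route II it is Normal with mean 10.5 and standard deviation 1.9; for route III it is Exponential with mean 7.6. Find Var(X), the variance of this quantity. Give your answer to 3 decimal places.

23.048

Per component, I: μ=7.5, E[X²]=56.61; II: μ=10.5, E[X²]=113.86; III: μ=7.6, E[X²]=115.52.
E[X] = 0.3·7.5 + 0.36·10.5 + 0.34·7.6 = 8.614.
E[X²] = 0.3·56.61 + 0.36·113.86 + 0.34·115.52 = 97.2494.
Var(X) = E[X²] − (E[X])² = 97.2494 − 74.201 = 23.0484.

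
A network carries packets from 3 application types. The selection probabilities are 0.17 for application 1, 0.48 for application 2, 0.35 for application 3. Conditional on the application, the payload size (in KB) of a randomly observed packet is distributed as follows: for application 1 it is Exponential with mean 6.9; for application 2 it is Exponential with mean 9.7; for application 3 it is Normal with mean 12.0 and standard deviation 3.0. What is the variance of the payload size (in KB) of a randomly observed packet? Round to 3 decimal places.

Per component, 1: μ=6.9, E[X²]=95.22; 2: μ=9.7, E[X²]=188.18; 3: μ=12, E[X²]=153.
E[X] = 0.17·6.9 + 0.48·9.7 + 0.35·12 = 10.029.
E[X²] = 0.17·95.22 + 0.48·188.18 + 0.35·153 = 160.064.
Var(X) = E[X²] − (E[X])² = 160.064 − 100.581 = 59.483.

59.483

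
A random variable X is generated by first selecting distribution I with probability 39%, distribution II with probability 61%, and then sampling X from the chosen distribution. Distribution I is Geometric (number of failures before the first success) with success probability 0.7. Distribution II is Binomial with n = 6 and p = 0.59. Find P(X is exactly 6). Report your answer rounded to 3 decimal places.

0.026

Conditional on each component, P(X = 6): I: 0.0005103; II: 0.0421805.
By total probability, P(X = 6) = 0.39·0.0005103 + 0.61·0.0421805 = 0.0259291.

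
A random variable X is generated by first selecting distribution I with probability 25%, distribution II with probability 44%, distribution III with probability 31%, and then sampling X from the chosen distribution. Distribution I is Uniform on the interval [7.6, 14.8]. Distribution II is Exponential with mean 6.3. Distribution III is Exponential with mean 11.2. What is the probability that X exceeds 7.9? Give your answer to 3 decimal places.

Conditional on each component, P(X > 7.9): I: 0.958333; II: 0.28537; III: 0.493932.
By total probability, P(X > 7.9) = 0.25·0.958333 + 0.44·0.28537 + 0.31·0.493932 = 0.518265.

0.518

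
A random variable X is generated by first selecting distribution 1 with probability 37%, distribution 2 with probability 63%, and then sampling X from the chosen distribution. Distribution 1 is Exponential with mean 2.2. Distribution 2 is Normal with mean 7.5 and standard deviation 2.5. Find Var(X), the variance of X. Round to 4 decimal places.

12.2761

Per component, 1: μ=2.2, E[X²]=9.68; 2: μ=7.5, E[X²]=62.5.
E[X] = 0.37·2.2 + 0.63·7.5 = 5.539.
E[X²] = 0.37·9.68 + 0.63·62.5 = 42.9566.
Var(X) = E[X²] − (E[X])² = 42.9566 − 30.6805 = 12.2761.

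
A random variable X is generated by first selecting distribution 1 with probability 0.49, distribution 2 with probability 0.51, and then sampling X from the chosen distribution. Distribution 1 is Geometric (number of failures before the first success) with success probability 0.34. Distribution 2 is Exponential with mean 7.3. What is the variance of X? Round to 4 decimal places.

37.1519

Per component, 1: μ=1.94118, E[X²]=9.47751; 2: μ=7.3, E[X²]=106.58.
E[X] = 0.49·1.94118 + 0.51·7.3 = 4.67418.
E[X²] = 0.49·9.47751 + 0.51·106.58 = 58.9998.
Var(X) = E[X²] − (E[X])² = 58.9998 − 21.8479 = 37.1519.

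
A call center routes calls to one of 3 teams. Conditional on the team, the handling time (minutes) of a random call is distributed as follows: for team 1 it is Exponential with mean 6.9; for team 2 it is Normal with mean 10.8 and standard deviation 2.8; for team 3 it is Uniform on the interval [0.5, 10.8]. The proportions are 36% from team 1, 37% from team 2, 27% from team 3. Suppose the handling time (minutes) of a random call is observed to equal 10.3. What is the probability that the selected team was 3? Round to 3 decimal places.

0.292

Likelihoods f(10.3 | ·): 1: 0.0325729; 2: 0.140226; 3: 0.0970874.
Posterior ∝ prior × likelihood. Numerator for 3: 0.27·0.0970874 = 0.0262136.
Normalizing constant: 0.36·0.0325729 + 0.37·0.140226 + 0.27·0.0970874 = 0.0898233.
P(3 | observation) = 0.0262136 / 0.0898233 = 0.291835.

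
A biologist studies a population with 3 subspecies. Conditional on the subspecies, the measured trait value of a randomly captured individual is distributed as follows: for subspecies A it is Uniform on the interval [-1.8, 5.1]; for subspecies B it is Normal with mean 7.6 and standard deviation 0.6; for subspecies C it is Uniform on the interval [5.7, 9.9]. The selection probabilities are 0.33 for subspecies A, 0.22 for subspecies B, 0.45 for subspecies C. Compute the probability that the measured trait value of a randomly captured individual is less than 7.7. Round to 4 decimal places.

Conditional on each subspecies, P(X < 7.7): A: 1; B: 0.566184; C: 0.47619.
By total probability, P(X < 7.7) = 0.33·1 + 0.22·0.566184 + 0.45·0.47619 = 0.668846.

0.6688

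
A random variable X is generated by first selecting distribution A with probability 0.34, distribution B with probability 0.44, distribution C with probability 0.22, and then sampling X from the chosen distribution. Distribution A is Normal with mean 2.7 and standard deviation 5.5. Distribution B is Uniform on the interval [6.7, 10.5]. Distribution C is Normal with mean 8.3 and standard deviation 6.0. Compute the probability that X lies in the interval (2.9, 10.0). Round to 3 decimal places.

0.610

Conditional on each component, P(2.9 < X < 10.0): A: 0.393287; B: 0.868421; C: 0.427479.
By total probability, P(2.9 < X < 10.0) = 0.34·0.393287 + 0.44·0.868421 + 0.22·0.427479 = 0.609868.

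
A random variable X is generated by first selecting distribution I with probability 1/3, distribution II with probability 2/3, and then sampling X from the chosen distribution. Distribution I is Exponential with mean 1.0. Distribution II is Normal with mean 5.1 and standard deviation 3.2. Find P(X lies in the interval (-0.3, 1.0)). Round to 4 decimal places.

0.2469

Conditional on each component, P(-0.3 < X < 1.0): I: 0.632121; II: 0.0542993.
By total probability, P(-0.3 < X < 1.0) = 0.333333·0.632121 + 0.666667·0.0542993 = 0.246906.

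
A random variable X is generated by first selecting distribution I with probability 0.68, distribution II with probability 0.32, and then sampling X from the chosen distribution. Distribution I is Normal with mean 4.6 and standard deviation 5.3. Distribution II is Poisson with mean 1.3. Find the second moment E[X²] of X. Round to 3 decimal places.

For each component E[X²] = Var + (mean)², giving I: 49.25; II: 2.99.
Overall E[X²] = 0.68·49.25 + 0.32·2.99 = 34.4468.

34.447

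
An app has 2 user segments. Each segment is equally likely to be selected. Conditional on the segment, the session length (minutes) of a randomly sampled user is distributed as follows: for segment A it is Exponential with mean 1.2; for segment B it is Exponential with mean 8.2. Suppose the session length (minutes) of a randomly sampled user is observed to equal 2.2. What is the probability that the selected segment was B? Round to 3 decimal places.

0.412

Likelihoods f(2.2 | ·): A: 0.133233; B: 0.0932541.
Posterior ∝ prior × likelihood. Numerator for B: 0.5·0.0932541 = 0.0466271.
Normalizing constant: 0.5·0.133233 + 0.5·0.0932541 = 0.113244.
P(B | observation) = 0.0466271 / 0.113244 = 0.411741.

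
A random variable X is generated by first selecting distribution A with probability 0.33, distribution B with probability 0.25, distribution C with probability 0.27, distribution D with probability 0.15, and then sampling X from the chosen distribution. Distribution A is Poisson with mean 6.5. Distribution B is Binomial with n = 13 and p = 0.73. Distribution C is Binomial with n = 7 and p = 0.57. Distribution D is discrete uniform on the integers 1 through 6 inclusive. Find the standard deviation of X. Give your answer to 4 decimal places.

Per component, A: μ=6.5, E[X²]=48.75; B: μ=9.49, E[X²]=92.6224; C: μ=3.99, E[X²]=17.6358; D: μ=3.5, E[X²]=15.1667.
E[X] = 0.33·6.5 + 0.25·9.49 + 0.27·3.99 + 0.15·3.5 = 6.1198.
E[X²] = 0.33·48.75 + 0.25·92.6224 + 0.27·17.6358 + 0.15·15.1667 = 46.2798.
Var(X) = E[X²] − (E[X])² = 46.2798 − 37.452 = 8.82781.
SD(X) = √8.82781 = 2.97116.

2.9712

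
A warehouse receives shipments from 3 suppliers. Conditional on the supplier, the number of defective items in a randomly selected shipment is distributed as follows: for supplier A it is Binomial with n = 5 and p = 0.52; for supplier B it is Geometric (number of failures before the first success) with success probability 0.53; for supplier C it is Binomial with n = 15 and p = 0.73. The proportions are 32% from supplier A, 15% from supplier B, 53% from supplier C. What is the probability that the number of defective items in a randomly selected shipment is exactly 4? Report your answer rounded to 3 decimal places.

Conditional on each supplier, P(X = 4): A: 0.175479; B: 0.0258623; C: 0.000215489.
By total probability, P(X = 4) = 0.32·0.175479 + 0.15·0.0258623 + 0.53·0.000215489 = 0.0601468.

0.060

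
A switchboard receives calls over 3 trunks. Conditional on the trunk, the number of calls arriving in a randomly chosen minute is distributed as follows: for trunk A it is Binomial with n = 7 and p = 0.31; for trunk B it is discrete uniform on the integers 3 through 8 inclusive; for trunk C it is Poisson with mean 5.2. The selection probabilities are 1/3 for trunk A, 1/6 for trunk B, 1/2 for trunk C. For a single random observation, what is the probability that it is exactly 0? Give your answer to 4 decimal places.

0.0276

Conditional on each trunk, P(X = 0): A: 0.0744635; B: 0; C: 0.00551656.
By total probability, P(X = 0) = 0.333333·0.0744635 + 0.166667·0 + 0.5·0.00551656 = 0.0275795.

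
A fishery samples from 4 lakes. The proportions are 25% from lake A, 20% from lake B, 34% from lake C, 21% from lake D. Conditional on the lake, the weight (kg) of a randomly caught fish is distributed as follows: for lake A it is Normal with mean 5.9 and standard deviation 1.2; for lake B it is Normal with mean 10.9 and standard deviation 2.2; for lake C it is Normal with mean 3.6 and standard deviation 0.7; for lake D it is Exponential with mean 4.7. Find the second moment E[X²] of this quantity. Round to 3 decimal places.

For each component E[X²] = Var + (mean)², giving A: 36.25; B: 123.65; C: 13.45; D: 44.18.
Overall E[X²] = 0.25·36.25 + 0.2·123.65 + 0.34·13.45 + 0.21·44.18 = 47.6433.

47.643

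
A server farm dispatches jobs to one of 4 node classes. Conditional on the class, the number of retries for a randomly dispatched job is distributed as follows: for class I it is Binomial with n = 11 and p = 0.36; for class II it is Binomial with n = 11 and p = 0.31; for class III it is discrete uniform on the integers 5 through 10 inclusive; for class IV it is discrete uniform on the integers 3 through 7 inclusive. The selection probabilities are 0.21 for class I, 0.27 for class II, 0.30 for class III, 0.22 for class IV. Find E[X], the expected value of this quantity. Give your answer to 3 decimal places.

5.102

Component means — I: 3.96; II: 3.41; III: 7.5; IV: 5.
E[X] = 0.21·3.96 + 0.27·3.41 + 0.3·7.5 + 0.22·5 = 5.1023.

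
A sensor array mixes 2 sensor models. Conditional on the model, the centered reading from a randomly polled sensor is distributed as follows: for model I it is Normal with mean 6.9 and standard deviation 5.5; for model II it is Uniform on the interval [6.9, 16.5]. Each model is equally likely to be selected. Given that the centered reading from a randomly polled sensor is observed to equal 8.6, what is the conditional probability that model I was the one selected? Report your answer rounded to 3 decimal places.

Likelihoods f(8.6 | ·): I: 0.0691515; II: 0.104167.
Posterior ∝ prior × likelihood. Numerator for I: 0.5·0.0691515 = 0.0345758.
Normalizing constant: 0.5·0.0691515 + 0.5·0.104167 = 0.0866591.
P(I | observation) = 0.0345758 / 0.0866591 = 0.398986.

0.399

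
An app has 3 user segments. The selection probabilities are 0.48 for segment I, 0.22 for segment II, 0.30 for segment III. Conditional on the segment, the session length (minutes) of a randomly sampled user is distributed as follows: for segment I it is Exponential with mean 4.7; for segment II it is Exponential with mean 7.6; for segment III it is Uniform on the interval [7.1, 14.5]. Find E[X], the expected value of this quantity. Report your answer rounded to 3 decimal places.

Component means — I: 4.7; II: 7.6; III: 10.8.
E[X] = 0.48·4.7 + 0.22·7.6 + 0.3·10.8 = 7.168.

7.168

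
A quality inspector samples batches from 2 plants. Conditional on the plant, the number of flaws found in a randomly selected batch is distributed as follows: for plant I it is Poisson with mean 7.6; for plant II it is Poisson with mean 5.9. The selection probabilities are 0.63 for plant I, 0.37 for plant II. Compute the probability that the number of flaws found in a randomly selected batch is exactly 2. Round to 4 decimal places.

0.0267

Conditional on each plant, P(X = 2): I: 0.014453; II: 0.04768.
By total probability, P(X = 2) = 0.63·0.014453 + 0.37·0.04768 = 0.026747.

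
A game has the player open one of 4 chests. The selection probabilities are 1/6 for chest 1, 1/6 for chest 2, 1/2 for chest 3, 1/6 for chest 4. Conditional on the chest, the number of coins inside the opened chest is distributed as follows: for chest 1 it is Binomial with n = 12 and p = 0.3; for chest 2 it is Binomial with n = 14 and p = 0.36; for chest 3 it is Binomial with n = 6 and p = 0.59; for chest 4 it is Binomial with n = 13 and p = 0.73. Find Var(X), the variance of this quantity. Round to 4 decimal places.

6.8197

Per component, 1: μ=3.6, E[X²]=15.48; 2: μ=5.04, E[X²]=28.6272; 3: μ=3.54, E[X²]=13.983; 4: μ=9.49, E[X²]=92.6224.
E[X] = 0.166667·3.6 + 0.166667·5.04 + 0.5·3.54 + 0.166667·9.49 = 4.79167.
E[X²] = 0.166667·15.48 + 0.166667·28.6272 + 0.5·13.983 + 0.166667·92.6224 = 29.7798.
Var(X) = E[X²] − (E[X])² = 29.7798 − 22.9601 = 6.8197.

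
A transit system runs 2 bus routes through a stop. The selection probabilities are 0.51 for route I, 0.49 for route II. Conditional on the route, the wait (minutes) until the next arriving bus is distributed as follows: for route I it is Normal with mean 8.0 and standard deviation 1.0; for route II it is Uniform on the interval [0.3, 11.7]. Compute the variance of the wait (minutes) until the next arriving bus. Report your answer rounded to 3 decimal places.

Per component, I: μ=8, E[X²]=65; II: μ=6, E[X²]=46.83.
E[X] = 0.51·8 + 0.49·6 = 7.02.
E[X²] = 0.51·65 + 0.49·46.83 = 56.0967.
Var(X) = E[X²] − (E[X])² = 56.0967 − 49.2804 = 6.8163.

6.816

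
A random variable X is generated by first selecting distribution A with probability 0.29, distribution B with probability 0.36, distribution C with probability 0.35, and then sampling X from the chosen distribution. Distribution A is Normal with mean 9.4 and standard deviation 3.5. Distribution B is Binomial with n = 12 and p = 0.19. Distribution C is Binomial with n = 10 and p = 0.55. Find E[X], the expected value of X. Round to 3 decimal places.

Component means — A: 9.4; B: 2.28; C: 5.5.
E[X] = 0.29·9.4 + 0.36·2.28 + 0.35·5.5 = 5.4718.

5.472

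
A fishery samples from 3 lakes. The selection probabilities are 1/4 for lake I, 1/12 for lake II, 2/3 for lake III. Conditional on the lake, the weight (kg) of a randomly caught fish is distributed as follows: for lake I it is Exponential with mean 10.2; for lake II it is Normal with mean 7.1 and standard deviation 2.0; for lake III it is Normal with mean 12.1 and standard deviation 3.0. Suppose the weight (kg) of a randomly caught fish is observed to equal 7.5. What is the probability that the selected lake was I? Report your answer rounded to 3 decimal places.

Likelihoods f(7.5 | ·): I: 0.0469965; II: 0.195521; III: 0.0410442.
Posterior ∝ prior × likelihood. Numerator for I: 0.25·0.0469965 = 0.0117491.
Normalizing constant: 0.25·0.0469965 + 0.0833333·0.195521 + 0.666667·0.0410442 = 0.0554054.
P(I | observation) = 0.0117491 / 0.0554054 = 0.212058.

0.212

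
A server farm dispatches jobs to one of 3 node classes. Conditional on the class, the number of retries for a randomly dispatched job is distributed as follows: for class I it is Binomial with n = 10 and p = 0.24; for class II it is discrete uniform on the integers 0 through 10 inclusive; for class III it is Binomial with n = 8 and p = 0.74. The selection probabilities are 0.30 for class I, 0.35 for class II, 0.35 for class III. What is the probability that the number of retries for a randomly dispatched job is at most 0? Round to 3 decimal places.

Conditional on each class, P(X ≤ 0): I: 0.0642889; II: 0.0909091; III: 2.08827e-05.
By total probability, P(X ≤ 0) = 0.3·0.0642889 + 0.35·0.0909091 + 0.35·2.08827e-05 = 0.0511122.

0.051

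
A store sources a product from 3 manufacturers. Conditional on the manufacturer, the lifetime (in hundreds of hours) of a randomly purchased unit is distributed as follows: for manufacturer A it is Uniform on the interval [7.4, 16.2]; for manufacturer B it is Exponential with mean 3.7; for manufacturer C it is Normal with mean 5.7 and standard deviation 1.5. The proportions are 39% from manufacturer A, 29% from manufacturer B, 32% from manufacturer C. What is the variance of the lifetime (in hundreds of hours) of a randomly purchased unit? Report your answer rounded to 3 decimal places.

Per component, A: μ=11.8, E[X²]=145.693; B: μ=3.7, E[X²]=27.38; C: μ=5.7, E[X²]=34.74.
E[X] = 0.39·11.8 + 0.29·3.7 + 0.32·5.7 = 7.499.
E[X²] = 0.39·145.693 + 0.29·27.38 + 0.32·34.74 = 75.8774.
Var(X) = E[X²] − (E[X])² = 75.8774 − 56.235 = 19.6424.

19.642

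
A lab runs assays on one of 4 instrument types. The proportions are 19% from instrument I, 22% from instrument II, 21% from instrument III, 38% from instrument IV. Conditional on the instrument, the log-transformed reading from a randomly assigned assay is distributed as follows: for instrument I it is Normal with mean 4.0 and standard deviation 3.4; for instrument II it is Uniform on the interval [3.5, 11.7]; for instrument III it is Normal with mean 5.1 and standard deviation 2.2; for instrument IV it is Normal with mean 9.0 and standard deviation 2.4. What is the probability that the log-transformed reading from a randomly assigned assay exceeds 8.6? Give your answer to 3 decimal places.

0.327

Conditional on each instrument, P(X > 8.6): I: 0.0880372; II: 0.378049; III: 0.055815; IV: 0.566184.
By total probability, P(X > 8.6) = 0.19·0.0880372 + 0.22·0.378049 + 0.21·0.055815 + 0.38·0.566184 = 0.326769.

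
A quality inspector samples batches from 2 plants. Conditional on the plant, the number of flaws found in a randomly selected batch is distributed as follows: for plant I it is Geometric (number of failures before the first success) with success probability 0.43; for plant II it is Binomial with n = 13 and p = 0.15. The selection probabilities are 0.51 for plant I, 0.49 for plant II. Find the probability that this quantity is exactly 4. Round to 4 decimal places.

0.0642

Conditional on each plant, P(X = 4): I: 0.0453908; II: 0.0838381.
By total probability, P(X = 4) = 0.51·0.0453908 + 0.49·0.0838381 = 0.06423.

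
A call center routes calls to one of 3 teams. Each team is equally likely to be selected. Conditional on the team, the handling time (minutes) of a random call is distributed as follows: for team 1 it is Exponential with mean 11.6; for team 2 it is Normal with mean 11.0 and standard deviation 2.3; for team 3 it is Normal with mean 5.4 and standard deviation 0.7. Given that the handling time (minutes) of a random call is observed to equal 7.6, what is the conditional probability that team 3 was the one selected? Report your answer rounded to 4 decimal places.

Likelihoods f(7.6 | ·): 1: 0.0447718; 2: 0.0581648; 3: 0.00408253.
Posterior ∝ prior × likelihood. Numerator for 3: 0.333333·0.00408253 = 0.00136084.
Normalizing constant: 0.333333·0.0447718 + 0.333333·0.0581648 + 0.333333·0.00408253 = 0.035673.
P(3 | observation) = 0.00136084 / 0.035673 = 0.0381477.

0.0381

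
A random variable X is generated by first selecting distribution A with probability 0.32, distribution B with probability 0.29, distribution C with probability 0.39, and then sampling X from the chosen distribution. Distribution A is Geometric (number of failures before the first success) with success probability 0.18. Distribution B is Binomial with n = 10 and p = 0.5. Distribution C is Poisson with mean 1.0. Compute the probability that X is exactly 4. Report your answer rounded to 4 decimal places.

Conditional on each component, P(X = 4): A: 0.0813819; B: 0.205078; C: 0.0153283.
By total probability, P(X = 4) = 0.32·0.0813819 + 0.29·0.205078 + 0.39·0.0153283 = 0.0914929.

0.0915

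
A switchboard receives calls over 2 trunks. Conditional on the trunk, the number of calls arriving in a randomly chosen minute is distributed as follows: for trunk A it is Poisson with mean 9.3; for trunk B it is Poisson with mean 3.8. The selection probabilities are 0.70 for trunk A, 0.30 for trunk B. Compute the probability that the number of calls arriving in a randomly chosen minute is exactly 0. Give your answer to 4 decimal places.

0.0068

Conditional on each trunk, P(X = 0): A: 9.14242e-05; B: 0.0223708.
By total probability, P(X = 0) = 0.7·9.14242e-05 + 0.3·0.0223708 = 0.00677523.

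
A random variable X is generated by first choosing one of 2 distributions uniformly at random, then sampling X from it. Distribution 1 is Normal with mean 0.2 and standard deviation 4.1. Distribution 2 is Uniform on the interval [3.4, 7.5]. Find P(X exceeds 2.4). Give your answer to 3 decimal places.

0.648

Conditional on each component, P(X > 2.4): 1: 0.295777; 2: 1.
By total probability, P(X > 2.4) = 0.5·0.295777 + 0.5·1 = 0.647889.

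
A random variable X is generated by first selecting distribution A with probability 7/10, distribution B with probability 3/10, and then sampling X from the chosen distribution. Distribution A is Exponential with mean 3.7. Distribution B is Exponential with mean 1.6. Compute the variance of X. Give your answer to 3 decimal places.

11.277

Per component, A: μ=3.7, E[X²]=27.38; B: μ=1.6, E[X²]=5.12.
E[X] = 0.7·3.7 + 0.3·1.6 = 3.07.
E[X²] = 0.7·27.38 + 0.3·5.12 = 20.702.
Var(X) = E[X²] − (E[X])² = 20.702 − 9.4249 = 11.2771.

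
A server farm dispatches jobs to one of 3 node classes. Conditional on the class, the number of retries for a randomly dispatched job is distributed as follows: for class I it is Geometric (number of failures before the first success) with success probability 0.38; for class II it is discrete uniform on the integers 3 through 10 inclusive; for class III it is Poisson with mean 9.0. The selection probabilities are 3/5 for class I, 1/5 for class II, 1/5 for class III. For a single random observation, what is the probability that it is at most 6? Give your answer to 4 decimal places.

Conditional on each class, P(X ≤ 6): I: 0.964784; II: 0.5; III: 0.206781.
By total probability, P(X ≤ 6) = 0.6·0.964784 + 0.2·0.5 + 0.2·0.206781 = 0.720226.

0.7202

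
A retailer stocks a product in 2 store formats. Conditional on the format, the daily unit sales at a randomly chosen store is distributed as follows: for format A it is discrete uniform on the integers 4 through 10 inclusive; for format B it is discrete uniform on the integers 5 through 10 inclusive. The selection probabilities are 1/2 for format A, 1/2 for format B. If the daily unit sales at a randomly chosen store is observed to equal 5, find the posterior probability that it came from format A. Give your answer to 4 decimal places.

0.4615

Likelihoods P(X=5 | ·): A: 0.142857; B: 0.166667.
Posterior ∝ prior × likelihood. Numerator for A: 0.5·0.142857 = 0.0714286.
Normalizing constant: 0.5·0.142857 + 0.5·0.166667 = 0.154762.
P(A | observation) = 0.0714286 / 0.154762 = 0.461538.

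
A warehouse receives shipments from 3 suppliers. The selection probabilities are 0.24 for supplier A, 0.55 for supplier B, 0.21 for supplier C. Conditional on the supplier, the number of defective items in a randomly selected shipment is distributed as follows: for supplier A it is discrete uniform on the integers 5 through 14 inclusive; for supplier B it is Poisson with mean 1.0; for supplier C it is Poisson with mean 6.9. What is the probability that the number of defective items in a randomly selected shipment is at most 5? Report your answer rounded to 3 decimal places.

Conditional on each supplier, P(X ≤ 5): A: 0.1; B: 0.999406; C: 0.313662.
By total probability, P(X ≤ 5) = 0.24·0.1 + 0.55·0.999406 + 0.21·0.313662 = 0.639542.

0.640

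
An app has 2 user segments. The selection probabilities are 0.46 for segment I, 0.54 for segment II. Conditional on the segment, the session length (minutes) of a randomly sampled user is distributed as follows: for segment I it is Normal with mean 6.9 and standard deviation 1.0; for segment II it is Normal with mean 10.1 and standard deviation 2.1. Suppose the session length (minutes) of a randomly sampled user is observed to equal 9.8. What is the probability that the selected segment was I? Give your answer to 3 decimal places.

0.026

Likelihoods f(9.8 | ·): I: 0.00595253; II: 0.188044.
Posterior ∝ prior × likelihood. Numerator for I: 0.46·0.00595253 = 0.00273816.
Normalizing constant: 0.46·0.00595253 + 0.54·0.188044 = 0.104282.
P(I | observation) = 0.00273816 / 0.104282 = 0.0262573.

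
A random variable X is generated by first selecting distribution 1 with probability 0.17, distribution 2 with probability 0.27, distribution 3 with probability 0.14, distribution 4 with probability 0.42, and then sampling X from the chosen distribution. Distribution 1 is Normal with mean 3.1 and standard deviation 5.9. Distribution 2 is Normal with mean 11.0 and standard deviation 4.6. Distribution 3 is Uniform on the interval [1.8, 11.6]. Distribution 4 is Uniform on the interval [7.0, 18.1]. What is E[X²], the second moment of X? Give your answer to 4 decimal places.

123.8031

For each component E[X²] = Var + (mean)², giving 1: 44.42; 2: 142.16; 3: 52.8933; 4: 167.77.
Overall E[X²] = 0.17·44.42 + 0.27·142.16 + 0.14·52.8933 + 0.42·167.77 = 123.803.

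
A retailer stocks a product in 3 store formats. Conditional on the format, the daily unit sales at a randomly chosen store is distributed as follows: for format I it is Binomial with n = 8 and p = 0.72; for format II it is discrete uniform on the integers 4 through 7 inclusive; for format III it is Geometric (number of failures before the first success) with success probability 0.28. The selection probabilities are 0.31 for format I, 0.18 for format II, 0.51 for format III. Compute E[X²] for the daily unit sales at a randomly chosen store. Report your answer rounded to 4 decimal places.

24.5109

For each component E[X²] = Var + (mean)², giving I: 34.7904; II: 31.5; III: 15.7959.
Overall E[X²] = 0.31·34.7904 + 0.18·31.5 + 0.51·15.7959 = 24.5109.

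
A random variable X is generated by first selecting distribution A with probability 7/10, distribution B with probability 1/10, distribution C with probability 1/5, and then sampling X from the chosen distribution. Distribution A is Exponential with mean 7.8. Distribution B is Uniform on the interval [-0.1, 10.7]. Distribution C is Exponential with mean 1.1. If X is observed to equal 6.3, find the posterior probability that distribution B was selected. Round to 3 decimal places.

0.186

Likelihoods f(6.3 | ·): A: 0.0571649; B: 0.0925926; C: 0.00295995.
Posterior ∝ prior × likelihood. Numerator for B: 0.1·0.0925926 = 0.00925926.
Normalizing constant: 0.7·0.0571649 + 0.1·0.0925926 + 0.2·0.00295995 = 0.0498666.
P(B | observation) = 0.00925926 / 0.0498666 = 0.18568.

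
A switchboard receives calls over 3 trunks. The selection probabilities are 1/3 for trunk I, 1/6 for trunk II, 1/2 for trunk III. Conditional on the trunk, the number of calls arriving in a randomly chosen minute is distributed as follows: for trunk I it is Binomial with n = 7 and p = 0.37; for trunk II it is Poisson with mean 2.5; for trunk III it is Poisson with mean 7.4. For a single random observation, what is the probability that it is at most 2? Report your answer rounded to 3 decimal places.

0.264

Conditional on each trunk, P(X ≤ 2): I: 0.486641; II: 0.543813; III: 0.0218706.
By total probability, P(X ≤ 2) = 0.333333·0.486641 + 0.166667·0.543813 + 0.5·0.0218706 = 0.263785.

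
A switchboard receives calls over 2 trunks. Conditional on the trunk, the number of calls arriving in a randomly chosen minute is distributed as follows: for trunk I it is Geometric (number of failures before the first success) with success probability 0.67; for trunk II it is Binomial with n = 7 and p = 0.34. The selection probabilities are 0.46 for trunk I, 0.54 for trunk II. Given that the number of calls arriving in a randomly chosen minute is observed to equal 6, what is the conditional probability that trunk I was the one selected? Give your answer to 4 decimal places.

0.0936

Likelihoods P(X=6 | ·): I: 0.000865284; II: 0.007137.
Posterior ∝ prior × likelihood. Numerator for I: 0.46·0.000865284 = 0.00039803.
Normalizing constant: 0.46·0.000865284 + 0.54·0.007137 = 0.00425201.
P(I | observation) = 0.00039803 / 0.00425201 = 0.09361.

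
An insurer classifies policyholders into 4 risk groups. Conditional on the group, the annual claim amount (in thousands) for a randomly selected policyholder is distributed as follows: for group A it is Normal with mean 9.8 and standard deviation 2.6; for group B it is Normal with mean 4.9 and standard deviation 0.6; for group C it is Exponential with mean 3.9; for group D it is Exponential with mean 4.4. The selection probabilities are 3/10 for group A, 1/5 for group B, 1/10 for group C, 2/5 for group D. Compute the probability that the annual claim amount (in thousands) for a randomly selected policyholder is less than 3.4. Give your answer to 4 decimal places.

Conditional on each group, P(X < 3.4): A: 0.00691713; B: 0.00620967; C: 0.5818; D: 0.538248.
By total probability, P(X < 3.4) = 0.3·0.00691713 + 0.2·0.00620967 + 0.1·0.5818 + 0.4·0.538248 = 0.276796.

0.2768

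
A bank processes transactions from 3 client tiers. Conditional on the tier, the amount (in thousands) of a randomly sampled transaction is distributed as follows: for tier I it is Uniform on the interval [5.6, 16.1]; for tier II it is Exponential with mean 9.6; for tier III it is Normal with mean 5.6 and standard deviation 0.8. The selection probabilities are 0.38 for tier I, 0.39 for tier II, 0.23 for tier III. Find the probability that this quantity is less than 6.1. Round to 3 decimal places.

0.370

Conditional on each tier, P(X < 6.1): I: 0.047619; II: 0.470285; III: 0.734014.
By total probability, P(X < 6.1) = 0.38·0.047619 + 0.39·0.470285 + 0.23·0.734014 = 0.37033.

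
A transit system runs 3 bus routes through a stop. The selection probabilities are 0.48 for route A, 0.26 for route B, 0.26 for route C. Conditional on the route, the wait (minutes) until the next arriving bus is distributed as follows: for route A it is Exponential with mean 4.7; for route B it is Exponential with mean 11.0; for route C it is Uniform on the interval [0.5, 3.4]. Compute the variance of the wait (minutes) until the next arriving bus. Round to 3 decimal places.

Per component, A: μ=4.7, E[X²]=44.18; B: μ=11, E[X²]=242; C: μ=1.95, E[X²]=4.50333.
E[X] = 0.48·4.7 + 0.26·11 + 0.26·1.95 = 5.623.
E[X²] = 0.48·44.18 + 0.26·242 + 0.26·4.50333 = 85.2973.
Var(X) = E[X²] − (E[X])² = 85.2973 − 31.6181 = 53.6791.

53.679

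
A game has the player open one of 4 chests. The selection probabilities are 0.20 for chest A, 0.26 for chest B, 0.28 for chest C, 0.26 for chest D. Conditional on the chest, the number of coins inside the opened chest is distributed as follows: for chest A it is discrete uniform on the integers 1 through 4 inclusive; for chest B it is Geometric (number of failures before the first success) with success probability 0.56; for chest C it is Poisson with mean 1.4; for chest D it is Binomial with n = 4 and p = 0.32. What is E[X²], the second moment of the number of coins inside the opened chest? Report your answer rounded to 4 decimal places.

3.6184

For each component E[X²] = Var + (mean)², giving A: 7.5; B: 2.02041; C: 3.36; D: 2.5088.
Overall E[X²] = 0.2·7.5 + 0.26·2.02041 + 0.28·3.36 + 0.26·2.5088 = 3.61839.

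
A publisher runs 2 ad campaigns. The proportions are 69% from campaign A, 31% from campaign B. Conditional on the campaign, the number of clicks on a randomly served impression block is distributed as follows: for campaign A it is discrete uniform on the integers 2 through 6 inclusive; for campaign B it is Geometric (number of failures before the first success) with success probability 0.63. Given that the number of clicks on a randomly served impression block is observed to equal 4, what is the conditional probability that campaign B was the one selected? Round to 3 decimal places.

0.026

Likelihoods P(X=4 | ·): A: 0.2; B: 0.0118072.
Posterior ∝ prior × likelihood. Numerator for B: 0.31·0.0118072 = 0.00366024.
Normalizing constant: 0.69·0.2 + 0.31·0.0118072 = 0.14166.
P(B | observation) = 0.00366024 / 0.14166 = 0.0258381.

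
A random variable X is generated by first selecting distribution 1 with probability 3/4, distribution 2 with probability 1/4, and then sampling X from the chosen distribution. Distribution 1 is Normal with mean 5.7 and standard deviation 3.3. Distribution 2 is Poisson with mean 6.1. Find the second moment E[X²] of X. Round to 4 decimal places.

For each component E[X²] = Var + (mean)², giving 1: 43.38; 2: 43.31.
Overall E[X²] = 0.75·43.38 + 0.25·43.31 = 43.3625.

43.3625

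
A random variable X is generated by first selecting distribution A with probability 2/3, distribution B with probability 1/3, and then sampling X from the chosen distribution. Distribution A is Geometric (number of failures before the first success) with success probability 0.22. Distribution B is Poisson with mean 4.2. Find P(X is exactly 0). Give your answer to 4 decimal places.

0.1517

Conditional on each component, P(X = 0): A: 0.22; B: 0.0149956.
By total probability, P(X = 0) = 0.666667·0.22 + 0.333333·0.0149956 = 0.151665.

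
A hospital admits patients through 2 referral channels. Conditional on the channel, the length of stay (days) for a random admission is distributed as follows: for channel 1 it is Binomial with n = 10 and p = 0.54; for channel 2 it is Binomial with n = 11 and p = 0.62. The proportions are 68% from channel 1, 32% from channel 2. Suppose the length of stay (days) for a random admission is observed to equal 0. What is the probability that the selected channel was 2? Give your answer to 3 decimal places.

0.026

Likelihoods P(X=0 | ·): 1: 0.000424207; 2: 2.38572e-05.
Posterior ∝ prior × likelihood. Numerator for 2: 0.32·2.38572e-05 = 7.63431e-06.
Normalizing constant: 0.68·0.000424207 + 0.32·2.38572e-05 = 0.000296095.
P(2 | observation) = 7.63431e-06 / 0.000296095 = 0.0257833.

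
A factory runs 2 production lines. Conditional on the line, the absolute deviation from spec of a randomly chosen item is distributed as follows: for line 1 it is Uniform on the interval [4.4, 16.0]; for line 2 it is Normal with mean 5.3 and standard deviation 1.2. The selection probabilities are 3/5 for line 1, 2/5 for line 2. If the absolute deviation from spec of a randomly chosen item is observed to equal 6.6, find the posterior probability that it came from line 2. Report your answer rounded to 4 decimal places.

0.5884

Likelihoods f(6.6 | ·): 1: 0.0862069; 2: 0.184877.
Posterior ∝ prior × likelihood. Numerator for 2: 0.4·0.184877 = 0.0739507.
Normalizing constant: 0.6·0.0862069 + 0.4·0.184877 = 0.125675.
P(2 | observation) = 0.0739507 / 0.125675 = 0.588429.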